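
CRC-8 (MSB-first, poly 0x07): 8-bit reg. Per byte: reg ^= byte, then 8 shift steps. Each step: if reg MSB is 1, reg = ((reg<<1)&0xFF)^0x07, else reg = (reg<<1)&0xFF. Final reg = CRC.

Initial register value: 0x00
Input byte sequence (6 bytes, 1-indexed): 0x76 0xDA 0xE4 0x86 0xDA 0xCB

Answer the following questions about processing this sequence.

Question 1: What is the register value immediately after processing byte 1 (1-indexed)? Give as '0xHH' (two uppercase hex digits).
Answer: 0x45

Derivation:
After byte 1 (0x76): reg=0x45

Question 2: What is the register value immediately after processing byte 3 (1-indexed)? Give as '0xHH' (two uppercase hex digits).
After byte 1 (0x76): reg=0x45
After byte 2 (0xDA): reg=0xD4
After byte 3 (0xE4): reg=0x90

Answer: 0x90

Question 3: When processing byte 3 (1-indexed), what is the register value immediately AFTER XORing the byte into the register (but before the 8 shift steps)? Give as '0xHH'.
Register before byte 3: 0xD4
Byte 3: 0xE4
0xD4 XOR 0xE4 = 0x30

Answer: 0x30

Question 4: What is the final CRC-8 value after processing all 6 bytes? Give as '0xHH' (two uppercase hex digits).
Answer: 0x98

Derivation:
After byte 1 (0x76): reg=0x45
After byte 2 (0xDA): reg=0xD4
After byte 3 (0xE4): reg=0x90
After byte 4 (0x86): reg=0x62
After byte 5 (0xDA): reg=0x21
After byte 6 (0xCB): reg=0x98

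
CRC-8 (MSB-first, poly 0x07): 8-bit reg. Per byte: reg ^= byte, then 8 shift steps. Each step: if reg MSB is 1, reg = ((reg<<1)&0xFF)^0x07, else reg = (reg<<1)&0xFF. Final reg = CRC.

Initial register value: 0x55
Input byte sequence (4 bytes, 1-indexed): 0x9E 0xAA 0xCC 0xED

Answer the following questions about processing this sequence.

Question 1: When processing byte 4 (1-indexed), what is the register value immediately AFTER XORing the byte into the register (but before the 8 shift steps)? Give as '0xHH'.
Register before byte 4: 0x91
Byte 4: 0xED
0x91 XOR 0xED = 0x7C

Answer: 0x7C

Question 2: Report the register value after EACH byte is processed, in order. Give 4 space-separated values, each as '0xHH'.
0x7F 0x25 0x91 0x73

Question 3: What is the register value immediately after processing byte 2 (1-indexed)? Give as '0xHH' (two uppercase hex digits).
After byte 1 (0x9E): reg=0x7F
After byte 2 (0xAA): reg=0x25

Answer: 0x25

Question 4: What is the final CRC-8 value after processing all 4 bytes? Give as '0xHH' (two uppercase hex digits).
After byte 1 (0x9E): reg=0x7F
After byte 2 (0xAA): reg=0x25
After byte 3 (0xCC): reg=0x91
After byte 4 (0xED): reg=0x73

Answer: 0x73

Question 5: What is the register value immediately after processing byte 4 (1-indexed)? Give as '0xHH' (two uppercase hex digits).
After byte 1 (0x9E): reg=0x7F
After byte 2 (0xAA): reg=0x25
After byte 3 (0xCC): reg=0x91
After byte 4 (0xED): reg=0x73

Answer: 0x73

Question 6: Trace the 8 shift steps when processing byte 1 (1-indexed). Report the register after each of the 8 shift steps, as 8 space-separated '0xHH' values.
Answer: 0x91 0x25 0x4A 0x94 0x2F 0x5E 0xBC 0x7F

Derivation:
Register before byte 1: 0x55
After XOR with byte 0x9E: 0xCB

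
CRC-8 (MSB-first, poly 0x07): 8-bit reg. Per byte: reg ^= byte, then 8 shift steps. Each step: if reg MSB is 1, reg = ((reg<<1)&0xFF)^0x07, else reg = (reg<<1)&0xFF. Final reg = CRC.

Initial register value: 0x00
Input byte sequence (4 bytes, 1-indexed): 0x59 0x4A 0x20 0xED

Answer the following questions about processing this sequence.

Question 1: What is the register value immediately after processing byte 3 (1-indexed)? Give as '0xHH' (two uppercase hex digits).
After byte 1 (0x59): reg=0x88
After byte 2 (0x4A): reg=0x40
After byte 3 (0x20): reg=0x27

Answer: 0x27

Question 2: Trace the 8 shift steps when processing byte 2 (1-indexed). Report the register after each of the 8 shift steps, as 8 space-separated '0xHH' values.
Answer: 0x83 0x01 0x02 0x04 0x08 0x10 0x20 0x40

Derivation:
After byte 1 (0x59): reg=0x88
Register before byte 2: 0x88
After XOR with byte 0x4A: 0xC2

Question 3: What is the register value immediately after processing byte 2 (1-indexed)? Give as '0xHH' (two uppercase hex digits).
Answer: 0x40

Derivation:
After byte 1 (0x59): reg=0x88
After byte 2 (0x4A): reg=0x40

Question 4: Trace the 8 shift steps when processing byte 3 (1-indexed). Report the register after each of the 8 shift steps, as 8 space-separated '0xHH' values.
After byte 1 (0x59): reg=0x88
After byte 2 (0x4A): reg=0x40
Register before byte 3: 0x40
After XOR with byte 0x20: 0x60

Answer: 0xC0 0x87 0x09 0x12 0x24 0x48 0x90 0x27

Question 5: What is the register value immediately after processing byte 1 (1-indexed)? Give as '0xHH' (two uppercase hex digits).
After byte 1 (0x59): reg=0x88

Answer: 0x88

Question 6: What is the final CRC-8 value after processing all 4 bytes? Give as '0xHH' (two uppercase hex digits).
After byte 1 (0x59): reg=0x88
After byte 2 (0x4A): reg=0x40
After byte 3 (0x20): reg=0x27
After byte 4 (0xED): reg=0x78

Answer: 0x78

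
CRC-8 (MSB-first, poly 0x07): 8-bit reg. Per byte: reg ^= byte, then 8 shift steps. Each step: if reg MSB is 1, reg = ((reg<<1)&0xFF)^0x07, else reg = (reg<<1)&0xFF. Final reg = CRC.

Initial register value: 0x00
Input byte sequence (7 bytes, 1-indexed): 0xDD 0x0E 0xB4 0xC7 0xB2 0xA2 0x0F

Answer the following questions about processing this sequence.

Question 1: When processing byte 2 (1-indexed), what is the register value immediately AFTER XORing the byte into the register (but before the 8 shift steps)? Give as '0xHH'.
Answer: 0x13

Derivation:
Register before byte 2: 0x1D
Byte 2: 0x0E
0x1D XOR 0x0E = 0x13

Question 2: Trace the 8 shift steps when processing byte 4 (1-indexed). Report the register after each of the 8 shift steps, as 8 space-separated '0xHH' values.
After byte 1 (0xDD): reg=0x1D
After byte 2 (0x0E): reg=0x79
After byte 3 (0xB4): reg=0x6D
Register before byte 4: 0x6D
After XOR with byte 0xC7: 0xAA

Answer: 0x53 0xA6 0x4B 0x96 0x2B 0x56 0xAC 0x5F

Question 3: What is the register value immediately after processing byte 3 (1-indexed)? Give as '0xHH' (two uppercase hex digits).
Answer: 0x6D

Derivation:
After byte 1 (0xDD): reg=0x1D
After byte 2 (0x0E): reg=0x79
After byte 3 (0xB4): reg=0x6D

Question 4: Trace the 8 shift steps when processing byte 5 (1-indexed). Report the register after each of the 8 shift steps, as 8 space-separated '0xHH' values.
Answer: 0xDD 0xBD 0x7D 0xFA 0xF3 0xE1 0xC5 0x8D

Derivation:
After byte 1 (0xDD): reg=0x1D
After byte 2 (0x0E): reg=0x79
After byte 3 (0xB4): reg=0x6D
After byte 4 (0xC7): reg=0x5F
Register before byte 5: 0x5F
After XOR with byte 0xB2: 0xED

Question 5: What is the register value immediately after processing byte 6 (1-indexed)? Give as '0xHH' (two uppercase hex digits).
Answer: 0xCD

Derivation:
After byte 1 (0xDD): reg=0x1D
After byte 2 (0x0E): reg=0x79
After byte 3 (0xB4): reg=0x6D
After byte 4 (0xC7): reg=0x5F
After byte 5 (0xB2): reg=0x8D
After byte 6 (0xA2): reg=0xCD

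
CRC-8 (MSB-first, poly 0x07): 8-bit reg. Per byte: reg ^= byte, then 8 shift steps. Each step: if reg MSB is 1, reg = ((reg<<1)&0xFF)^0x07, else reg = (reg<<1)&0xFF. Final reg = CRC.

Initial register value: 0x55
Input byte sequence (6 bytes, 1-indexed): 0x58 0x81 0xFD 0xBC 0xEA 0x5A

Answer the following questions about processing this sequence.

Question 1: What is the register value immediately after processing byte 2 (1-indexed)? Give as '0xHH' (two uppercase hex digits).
Answer: 0x67

Derivation:
After byte 1 (0x58): reg=0x23
After byte 2 (0x81): reg=0x67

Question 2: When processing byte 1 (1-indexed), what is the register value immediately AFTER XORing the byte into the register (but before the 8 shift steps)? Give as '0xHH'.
Register before byte 1: 0x55
Byte 1: 0x58
0x55 XOR 0x58 = 0x0D

Answer: 0x0D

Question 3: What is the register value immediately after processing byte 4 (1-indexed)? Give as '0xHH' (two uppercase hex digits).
After byte 1 (0x58): reg=0x23
After byte 2 (0x81): reg=0x67
After byte 3 (0xFD): reg=0xCF
After byte 4 (0xBC): reg=0x5E

Answer: 0x5E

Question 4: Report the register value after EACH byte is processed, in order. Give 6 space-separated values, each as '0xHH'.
0x23 0x67 0xCF 0x5E 0x05 0x9A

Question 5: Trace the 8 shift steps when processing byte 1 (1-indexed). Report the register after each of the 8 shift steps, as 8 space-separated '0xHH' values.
Answer: 0x1A 0x34 0x68 0xD0 0xA7 0x49 0x92 0x23

Derivation:
Register before byte 1: 0x55
After XOR with byte 0x58: 0x0D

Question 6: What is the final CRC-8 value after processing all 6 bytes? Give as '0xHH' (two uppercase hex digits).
After byte 1 (0x58): reg=0x23
After byte 2 (0x81): reg=0x67
After byte 3 (0xFD): reg=0xCF
After byte 4 (0xBC): reg=0x5E
After byte 5 (0xEA): reg=0x05
After byte 6 (0x5A): reg=0x9A

Answer: 0x9A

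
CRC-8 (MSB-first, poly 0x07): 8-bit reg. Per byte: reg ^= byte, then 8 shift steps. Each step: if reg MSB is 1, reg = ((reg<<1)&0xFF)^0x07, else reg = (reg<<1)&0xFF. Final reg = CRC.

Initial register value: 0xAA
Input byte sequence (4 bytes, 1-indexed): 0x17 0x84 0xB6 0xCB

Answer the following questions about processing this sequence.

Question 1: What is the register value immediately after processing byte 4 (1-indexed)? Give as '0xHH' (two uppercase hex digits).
After byte 1 (0x17): reg=0x3A
After byte 2 (0x84): reg=0x33
After byte 3 (0xB6): reg=0x92
After byte 4 (0xCB): reg=0x88

Answer: 0x88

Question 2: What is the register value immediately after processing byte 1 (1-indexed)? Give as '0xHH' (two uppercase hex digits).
After byte 1 (0x17): reg=0x3A

Answer: 0x3A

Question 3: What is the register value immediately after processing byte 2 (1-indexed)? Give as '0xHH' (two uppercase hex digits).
Answer: 0x33

Derivation:
After byte 1 (0x17): reg=0x3A
After byte 2 (0x84): reg=0x33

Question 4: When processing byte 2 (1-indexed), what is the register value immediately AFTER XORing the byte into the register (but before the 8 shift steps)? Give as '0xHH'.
Register before byte 2: 0x3A
Byte 2: 0x84
0x3A XOR 0x84 = 0xBE

Answer: 0xBE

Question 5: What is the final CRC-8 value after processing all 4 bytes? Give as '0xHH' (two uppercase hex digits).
Answer: 0x88

Derivation:
After byte 1 (0x17): reg=0x3A
After byte 2 (0x84): reg=0x33
After byte 3 (0xB6): reg=0x92
After byte 4 (0xCB): reg=0x88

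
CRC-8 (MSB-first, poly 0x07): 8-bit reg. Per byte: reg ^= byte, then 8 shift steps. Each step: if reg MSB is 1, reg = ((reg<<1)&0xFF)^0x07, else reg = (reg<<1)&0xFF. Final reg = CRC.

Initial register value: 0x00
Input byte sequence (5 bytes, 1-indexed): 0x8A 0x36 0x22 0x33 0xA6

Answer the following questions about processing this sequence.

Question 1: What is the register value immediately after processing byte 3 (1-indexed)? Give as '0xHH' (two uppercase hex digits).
Answer: 0xE5

Derivation:
After byte 1 (0x8A): reg=0xBF
After byte 2 (0x36): reg=0xB6
After byte 3 (0x22): reg=0xE5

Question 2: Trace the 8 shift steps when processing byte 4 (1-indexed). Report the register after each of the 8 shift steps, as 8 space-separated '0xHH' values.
After byte 1 (0x8A): reg=0xBF
After byte 2 (0x36): reg=0xB6
After byte 3 (0x22): reg=0xE5
Register before byte 4: 0xE5
After XOR with byte 0x33: 0xD6

Answer: 0xAB 0x51 0xA2 0x43 0x86 0x0B 0x16 0x2C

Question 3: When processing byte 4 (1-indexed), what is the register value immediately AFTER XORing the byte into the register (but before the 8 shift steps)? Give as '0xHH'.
Answer: 0xD6

Derivation:
Register before byte 4: 0xE5
Byte 4: 0x33
0xE5 XOR 0x33 = 0xD6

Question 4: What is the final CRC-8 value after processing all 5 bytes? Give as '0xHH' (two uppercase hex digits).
After byte 1 (0x8A): reg=0xBF
After byte 2 (0x36): reg=0xB6
After byte 3 (0x22): reg=0xE5
After byte 4 (0x33): reg=0x2C
After byte 5 (0xA6): reg=0xBF

Answer: 0xBF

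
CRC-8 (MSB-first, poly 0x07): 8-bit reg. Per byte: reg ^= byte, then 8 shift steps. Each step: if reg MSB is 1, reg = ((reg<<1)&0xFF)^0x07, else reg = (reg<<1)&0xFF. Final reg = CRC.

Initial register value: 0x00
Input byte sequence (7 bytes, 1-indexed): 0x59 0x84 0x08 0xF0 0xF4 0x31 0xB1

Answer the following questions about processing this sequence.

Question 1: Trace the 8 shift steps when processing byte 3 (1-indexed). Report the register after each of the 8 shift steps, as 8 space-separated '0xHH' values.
Answer: 0x58 0xB0 0x67 0xCE 0x9B 0x31 0x62 0xC4

Derivation:
After byte 1 (0x59): reg=0x88
After byte 2 (0x84): reg=0x24
Register before byte 3: 0x24
After XOR with byte 0x08: 0x2C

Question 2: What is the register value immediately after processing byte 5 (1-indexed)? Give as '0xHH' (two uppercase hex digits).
Answer: 0x6F

Derivation:
After byte 1 (0x59): reg=0x88
After byte 2 (0x84): reg=0x24
After byte 3 (0x08): reg=0xC4
After byte 4 (0xF0): reg=0x8C
After byte 5 (0xF4): reg=0x6F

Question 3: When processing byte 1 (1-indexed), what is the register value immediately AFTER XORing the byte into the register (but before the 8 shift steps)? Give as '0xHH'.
Answer: 0x59

Derivation:
Register before byte 1: 0x00
Byte 1: 0x59
0x00 XOR 0x59 = 0x59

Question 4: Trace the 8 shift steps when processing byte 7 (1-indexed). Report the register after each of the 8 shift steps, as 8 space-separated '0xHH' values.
Answer: 0x58 0xB0 0x67 0xCE 0x9B 0x31 0x62 0xC4

Derivation:
After byte 1 (0x59): reg=0x88
After byte 2 (0x84): reg=0x24
After byte 3 (0x08): reg=0xC4
After byte 4 (0xF0): reg=0x8C
After byte 5 (0xF4): reg=0x6F
After byte 6 (0x31): reg=0x9D
Register before byte 7: 0x9D
After XOR with byte 0xB1: 0x2C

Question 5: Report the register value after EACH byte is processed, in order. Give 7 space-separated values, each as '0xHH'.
0x88 0x24 0xC4 0x8C 0x6F 0x9D 0xC4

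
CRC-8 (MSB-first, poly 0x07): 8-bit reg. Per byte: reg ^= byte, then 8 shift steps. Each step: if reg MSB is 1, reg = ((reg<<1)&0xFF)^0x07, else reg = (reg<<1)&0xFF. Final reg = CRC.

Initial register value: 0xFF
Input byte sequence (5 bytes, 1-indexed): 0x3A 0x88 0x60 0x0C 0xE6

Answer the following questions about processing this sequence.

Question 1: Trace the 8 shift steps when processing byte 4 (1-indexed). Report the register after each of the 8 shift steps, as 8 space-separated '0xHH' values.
After byte 1 (0x3A): reg=0x55
After byte 2 (0x88): reg=0x1D
After byte 3 (0x60): reg=0x74
Register before byte 4: 0x74
After XOR with byte 0x0C: 0x78

Answer: 0xF0 0xE7 0xC9 0x95 0x2D 0x5A 0xB4 0x6F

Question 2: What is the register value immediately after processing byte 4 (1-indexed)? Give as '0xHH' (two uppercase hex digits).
Answer: 0x6F

Derivation:
After byte 1 (0x3A): reg=0x55
After byte 2 (0x88): reg=0x1D
After byte 3 (0x60): reg=0x74
After byte 4 (0x0C): reg=0x6F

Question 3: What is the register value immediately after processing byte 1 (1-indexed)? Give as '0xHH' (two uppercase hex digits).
Answer: 0x55

Derivation:
After byte 1 (0x3A): reg=0x55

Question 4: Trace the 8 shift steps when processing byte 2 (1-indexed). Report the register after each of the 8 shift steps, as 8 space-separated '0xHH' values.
After byte 1 (0x3A): reg=0x55
Register before byte 2: 0x55
After XOR with byte 0x88: 0xDD

Answer: 0xBD 0x7D 0xFA 0xF3 0xE1 0xC5 0x8D 0x1D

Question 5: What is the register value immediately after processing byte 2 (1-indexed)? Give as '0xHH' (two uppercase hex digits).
After byte 1 (0x3A): reg=0x55
After byte 2 (0x88): reg=0x1D

Answer: 0x1D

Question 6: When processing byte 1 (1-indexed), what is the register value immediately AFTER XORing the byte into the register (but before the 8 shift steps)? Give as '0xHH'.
Register before byte 1: 0xFF
Byte 1: 0x3A
0xFF XOR 0x3A = 0xC5

Answer: 0xC5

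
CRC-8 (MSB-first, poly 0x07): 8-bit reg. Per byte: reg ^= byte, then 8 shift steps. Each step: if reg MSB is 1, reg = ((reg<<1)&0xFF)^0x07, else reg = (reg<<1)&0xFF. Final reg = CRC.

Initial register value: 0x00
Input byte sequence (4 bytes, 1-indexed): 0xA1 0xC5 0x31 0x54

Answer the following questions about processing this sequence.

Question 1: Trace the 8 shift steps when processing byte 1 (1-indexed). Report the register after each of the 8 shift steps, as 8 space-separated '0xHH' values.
Register before byte 1: 0x00
After XOR with byte 0xA1: 0xA1

Answer: 0x45 0x8A 0x13 0x26 0x4C 0x98 0x37 0x6E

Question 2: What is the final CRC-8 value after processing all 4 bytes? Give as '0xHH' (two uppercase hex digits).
After byte 1 (0xA1): reg=0x6E
After byte 2 (0xC5): reg=0x58
After byte 3 (0x31): reg=0x18
After byte 4 (0x54): reg=0xE3

Answer: 0xE3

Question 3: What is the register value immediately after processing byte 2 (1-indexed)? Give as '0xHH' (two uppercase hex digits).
Answer: 0x58

Derivation:
After byte 1 (0xA1): reg=0x6E
After byte 2 (0xC5): reg=0x58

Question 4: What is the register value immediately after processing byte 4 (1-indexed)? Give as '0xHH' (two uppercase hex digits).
After byte 1 (0xA1): reg=0x6E
After byte 2 (0xC5): reg=0x58
After byte 3 (0x31): reg=0x18
After byte 4 (0x54): reg=0xE3

Answer: 0xE3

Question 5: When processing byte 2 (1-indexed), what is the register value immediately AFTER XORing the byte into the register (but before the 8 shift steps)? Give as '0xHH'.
Register before byte 2: 0x6E
Byte 2: 0xC5
0x6E XOR 0xC5 = 0xAB

Answer: 0xAB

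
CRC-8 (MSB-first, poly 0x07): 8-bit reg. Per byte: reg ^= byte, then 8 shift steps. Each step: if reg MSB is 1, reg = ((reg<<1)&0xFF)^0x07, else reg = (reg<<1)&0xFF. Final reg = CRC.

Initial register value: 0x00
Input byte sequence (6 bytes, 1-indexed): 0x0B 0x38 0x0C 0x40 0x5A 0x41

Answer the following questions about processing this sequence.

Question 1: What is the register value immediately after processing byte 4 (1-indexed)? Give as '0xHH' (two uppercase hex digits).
Answer: 0x01

Derivation:
After byte 1 (0x0B): reg=0x31
After byte 2 (0x38): reg=0x3F
After byte 3 (0x0C): reg=0x99
After byte 4 (0x40): reg=0x01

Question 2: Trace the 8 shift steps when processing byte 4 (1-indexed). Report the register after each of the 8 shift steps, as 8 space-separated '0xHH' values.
After byte 1 (0x0B): reg=0x31
After byte 2 (0x38): reg=0x3F
After byte 3 (0x0C): reg=0x99
Register before byte 4: 0x99
After XOR with byte 0x40: 0xD9

Answer: 0xB5 0x6D 0xDA 0xB3 0x61 0xC2 0x83 0x01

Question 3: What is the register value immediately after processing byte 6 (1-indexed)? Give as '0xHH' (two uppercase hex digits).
After byte 1 (0x0B): reg=0x31
After byte 2 (0x38): reg=0x3F
After byte 3 (0x0C): reg=0x99
After byte 4 (0x40): reg=0x01
After byte 5 (0x5A): reg=0x86
After byte 6 (0x41): reg=0x5B

Answer: 0x5B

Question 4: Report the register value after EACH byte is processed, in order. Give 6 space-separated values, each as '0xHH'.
0x31 0x3F 0x99 0x01 0x86 0x5B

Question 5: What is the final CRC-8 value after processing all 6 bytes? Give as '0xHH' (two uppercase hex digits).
After byte 1 (0x0B): reg=0x31
After byte 2 (0x38): reg=0x3F
After byte 3 (0x0C): reg=0x99
After byte 4 (0x40): reg=0x01
After byte 5 (0x5A): reg=0x86
After byte 6 (0x41): reg=0x5B

Answer: 0x5B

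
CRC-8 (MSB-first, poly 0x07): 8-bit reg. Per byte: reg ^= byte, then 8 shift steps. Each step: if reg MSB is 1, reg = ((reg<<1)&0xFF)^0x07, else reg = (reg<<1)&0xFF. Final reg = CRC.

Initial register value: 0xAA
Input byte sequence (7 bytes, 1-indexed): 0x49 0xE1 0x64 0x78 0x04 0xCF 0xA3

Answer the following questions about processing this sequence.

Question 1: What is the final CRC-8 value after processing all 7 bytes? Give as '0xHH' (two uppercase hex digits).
Answer: 0xC4

Derivation:
After byte 1 (0x49): reg=0xA7
After byte 2 (0xE1): reg=0xD5
After byte 3 (0x64): reg=0x1E
After byte 4 (0x78): reg=0x35
After byte 5 (0x04): reg=0x97
After byte 6 (0xCF): reg=0x8F
After byte 7 (0xA3): reg=0xC4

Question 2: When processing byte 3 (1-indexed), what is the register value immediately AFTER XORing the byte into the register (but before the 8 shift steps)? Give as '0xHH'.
Answer: 0xB1

Derivation:
Register before byte 3: 0xD5
Byte 3: 0x64
0xD5 XOR 0x64 = 0xB1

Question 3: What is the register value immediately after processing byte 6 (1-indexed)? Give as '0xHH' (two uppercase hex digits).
After byte 1 (0x49): reg=0xA7
After byte 2 (0xE1): reg=0xD5
After byte 3 (0x64): reg=0x1E
After byte 4 (0x78): reg=0x35
After byte 5 (0x04): reg=0x97
After byte 6 (0xCF): reg=0x8F

Answer: 0x8F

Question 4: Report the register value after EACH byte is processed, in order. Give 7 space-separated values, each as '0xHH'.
0xA7 0xD5 0x1E 0x35 0x97 0x8F 0xC4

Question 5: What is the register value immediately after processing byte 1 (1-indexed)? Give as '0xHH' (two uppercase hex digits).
After byte 1 (0x49): reg=0xA7

Answer: 0xA7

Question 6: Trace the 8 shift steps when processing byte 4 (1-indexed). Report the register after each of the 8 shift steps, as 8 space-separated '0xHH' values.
After byte 1 (0x49): reg=0xA7
After byte 2 (0xE1): reg=0xD5
After byte 3 (0x64): reg=0x1E
Register before byte 4: 0x1E
After XOR with byte 0x78: 0x66

Answer: 0xCC 0x9F 0x39 0x72 0xE4 0xCF 0x99 0x35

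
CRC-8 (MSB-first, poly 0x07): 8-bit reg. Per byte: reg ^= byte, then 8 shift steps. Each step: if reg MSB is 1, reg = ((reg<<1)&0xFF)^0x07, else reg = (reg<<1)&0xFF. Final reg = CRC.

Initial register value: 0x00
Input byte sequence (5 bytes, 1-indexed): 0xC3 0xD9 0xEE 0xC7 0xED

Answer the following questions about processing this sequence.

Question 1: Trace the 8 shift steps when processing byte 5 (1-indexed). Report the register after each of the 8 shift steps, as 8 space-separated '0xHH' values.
After byte 1 (0xC3): reg=0x47
After byte 2 (0xD9): reg=0xD3
After byte 3 (0xEE): reg=0xB3
After byte 4 (0xC7): reg=0x4B
Register before byte 5: 0x4B
After XOR with byte 0xED: 0xA6

Answer: 0x4B 0x96 0x2B 0x56 0xAC 0x5F 0xBE 0x7B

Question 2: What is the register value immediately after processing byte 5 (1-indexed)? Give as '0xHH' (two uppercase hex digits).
After byte 1 (0xC3): reg=0x47
After byte 2 (0xD9): reg=0xD3
After byte 3 (0xEE): reg=0xB3
After byte 4 (0xC7): reg=0x4B
After byte 5 (0xED): reg=0x7B

Answer: 0x7B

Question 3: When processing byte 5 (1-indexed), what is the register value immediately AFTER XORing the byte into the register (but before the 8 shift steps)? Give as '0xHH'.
Answer: 0xA6

Derivation:
Register before byte 5: 0x4B
Byte 5: 0xED
0x4B XOR 0xED = 0xA6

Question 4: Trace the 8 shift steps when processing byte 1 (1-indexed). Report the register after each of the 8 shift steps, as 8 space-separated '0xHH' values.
Answer: 0x81 0x05 0x0A 0x14 0x28 0x50 0xA0 0x47

Derivation:
Register before byte 1: 0x00
After XOR with byte 0xC3: 0xC3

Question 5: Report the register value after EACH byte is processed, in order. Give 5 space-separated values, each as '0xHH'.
0x47 0xD3 0xB3 0x4B 0x7B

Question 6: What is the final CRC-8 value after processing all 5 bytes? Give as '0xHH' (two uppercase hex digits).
After byte 1 (0xC3): reg=0x47
After byte 2 (0xD9): reg=0xD3
After byte 3 (0xEE): reg=0xB3
After byte 4 (0xC7): reg=0x4B
After byte 5 (0xED): reg=0x7B

Answer: 0x7B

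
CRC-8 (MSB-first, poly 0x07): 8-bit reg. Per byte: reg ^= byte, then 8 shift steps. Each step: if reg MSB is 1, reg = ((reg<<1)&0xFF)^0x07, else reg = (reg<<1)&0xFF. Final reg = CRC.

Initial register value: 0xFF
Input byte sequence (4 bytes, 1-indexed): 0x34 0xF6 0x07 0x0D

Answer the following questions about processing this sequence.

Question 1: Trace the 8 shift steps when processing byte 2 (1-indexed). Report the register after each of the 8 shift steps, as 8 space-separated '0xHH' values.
After byte 1 (0x34): reg=0x7F
Register before byte 2: 0x7F
After XOR with byte 0xF6: 0x89

Answer: 0x15 0x2A 0x54 0xA8 0x57 0xAE 0x5B 0xB6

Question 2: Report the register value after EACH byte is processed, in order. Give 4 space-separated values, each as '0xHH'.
0x7F 0xB6 0x1E 0x79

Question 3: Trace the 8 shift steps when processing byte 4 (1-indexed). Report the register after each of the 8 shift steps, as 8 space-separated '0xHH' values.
After byte 1 (0x34): reg=0x7F
After byte 2 (0xF6): reg=0xB6
After byte 3 (0x07): reg=0x1E
Register before byte 4: 0x1E
After XOR with byte 0x0D: 0x13

Answer: 0x26 0x4C 0x98 0x37 0x6E 0xDC 0xBF 0x79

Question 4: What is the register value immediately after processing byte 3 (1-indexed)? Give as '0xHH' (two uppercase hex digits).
Answer: 0x1E

Derivation:
After byte 1 (0x34): reg=0x7F
After byte 2 (0xF6): reg=0xB6
After byte 3 (0x07): reg=0x1E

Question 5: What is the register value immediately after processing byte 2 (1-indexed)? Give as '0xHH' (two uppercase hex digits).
Answer: 0xB6

Derivation:
After byte 1 (0x34): reg=0x7F
After byte 2 (0xF6): reg=0xB6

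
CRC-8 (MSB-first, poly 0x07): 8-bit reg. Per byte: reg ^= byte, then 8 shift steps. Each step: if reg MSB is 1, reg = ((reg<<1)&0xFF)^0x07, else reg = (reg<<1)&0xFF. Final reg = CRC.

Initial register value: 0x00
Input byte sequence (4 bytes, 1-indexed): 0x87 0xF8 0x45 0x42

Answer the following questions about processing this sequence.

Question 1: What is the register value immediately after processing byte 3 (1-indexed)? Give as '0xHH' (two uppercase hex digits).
After byte 1 (0x87): reg=0x9C
After byte 2 (0xF8): reg=0x3B
After byte 3 (0x45): reg=0x7D

Answer: 0x7D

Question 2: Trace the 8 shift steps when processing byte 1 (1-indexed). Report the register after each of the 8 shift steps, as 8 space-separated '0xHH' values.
Answer: 0x09 0x12 0x24 0x48 0x90 0x27 0x4E 0x9C

Derivation:
Register before byte 1: 0x00
After XOR with byte 0x87: 0x87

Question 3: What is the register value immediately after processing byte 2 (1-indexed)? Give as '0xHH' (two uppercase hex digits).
Answer: 0x3B

Derivation:
After byte 1 (0x87): reg=0x9C
After byte 2 (0xF8): reg=0x3B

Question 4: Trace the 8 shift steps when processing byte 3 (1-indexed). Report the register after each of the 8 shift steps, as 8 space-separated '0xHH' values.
Answer: 0xFC 0xFF 0xF9 0xF5 0xED 0xDD 0xBD 0x7D

Derivation:
After byte 1 (0x87): reg=0x9C
After byte 2 (0xF8): reg=0x3B
Register before byte 3: 0x3B
After XOR with byte 0x45: 0x7E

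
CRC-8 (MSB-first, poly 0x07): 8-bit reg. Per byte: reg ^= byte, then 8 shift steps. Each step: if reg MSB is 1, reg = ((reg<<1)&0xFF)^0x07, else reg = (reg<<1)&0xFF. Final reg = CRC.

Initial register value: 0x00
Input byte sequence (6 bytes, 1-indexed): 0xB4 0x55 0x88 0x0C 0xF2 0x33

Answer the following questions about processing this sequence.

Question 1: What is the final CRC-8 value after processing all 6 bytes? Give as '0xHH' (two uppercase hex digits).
After byte 1 (0xB4): reg=0x05
After byte 2 (0x55): reg=0xB7
After byte 3 (0x88): reg=0xBD
After byte 4 (0x0C): reg=0x1E
After byte 5 (0xF2): reg=0x8A
After byte 6 (0x33): reg=0x26

Answer: 0x26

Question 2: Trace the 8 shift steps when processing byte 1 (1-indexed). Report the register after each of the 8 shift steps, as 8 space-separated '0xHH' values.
Register before byte 1: 0x00
After XOR with byte 0xB4: 0xB4

Answer: 0x6F 0xDE 0xBB 0x71 0xE2 0xC3 0x81 0x05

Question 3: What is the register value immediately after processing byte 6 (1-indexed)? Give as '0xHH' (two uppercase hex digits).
After byte 1 (0xB4): reg=0x05
After byte 2 (0x55): reg=0xB7
After byte 3 (0x88): reg=0xBD
After byte 4 (0x0C): reg=0x1E
After byte 5 (0xF2): reg=0x8A
After byte 6 (0x33): reg=0x26

Answer: 0x26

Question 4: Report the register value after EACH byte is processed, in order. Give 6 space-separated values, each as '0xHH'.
0x05 0xB7 0xBD 0x1E 0x8A 0x26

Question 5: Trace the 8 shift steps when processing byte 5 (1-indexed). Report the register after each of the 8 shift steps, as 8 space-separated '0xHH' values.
Answer: 0xDF 0xB9 0x75 0xEA 0xD3 0xA1 0x45 0x8A

Derivation:
After byte 1 (0xB4): reg=0x05
After byte 2 (0x55): reg=0xB7
After byte 3 (0x88): reg=0xBD
After byte 4 (0x0C): reg=0x1E
Register before byte 5: 0x1E
After XOR with byte 0xF2: 0xEC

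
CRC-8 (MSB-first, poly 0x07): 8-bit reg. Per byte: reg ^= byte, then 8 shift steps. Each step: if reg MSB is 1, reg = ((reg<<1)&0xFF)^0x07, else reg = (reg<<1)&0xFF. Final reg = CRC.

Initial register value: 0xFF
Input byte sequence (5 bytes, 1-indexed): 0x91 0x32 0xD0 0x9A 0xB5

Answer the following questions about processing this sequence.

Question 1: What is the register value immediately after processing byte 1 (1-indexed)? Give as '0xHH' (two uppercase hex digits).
Answer: 0x0D

Derivation:
After byte 1 (0x91): reg=0x0D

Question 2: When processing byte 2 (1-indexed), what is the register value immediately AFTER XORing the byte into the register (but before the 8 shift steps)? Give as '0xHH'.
Register before byte 2: 0x0D
Byte 2: 0x32
0x0D XOR 0x32 = 0x3F

Answer: 0x3F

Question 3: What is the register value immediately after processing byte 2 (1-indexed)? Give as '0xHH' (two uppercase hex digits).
After byte 1 (0x91): reg=0x0D
After byte 2 (0x32): reg=0xBD

Answer: 0xBD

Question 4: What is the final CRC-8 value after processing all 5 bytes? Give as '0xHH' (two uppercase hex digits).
After byte 1 (0x91): reg=0x0D
After byte 2 (0x32): reg=0xBD
After byte 3 (0xD0): reg=0x04
After byte 4 (0x9A): reg=0xD3
After byte 5 (0xB5): reg=0x35

Answer: 0x35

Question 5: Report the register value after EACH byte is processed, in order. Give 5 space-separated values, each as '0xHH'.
0x0D 0xBD 0x04 0xD3 0x35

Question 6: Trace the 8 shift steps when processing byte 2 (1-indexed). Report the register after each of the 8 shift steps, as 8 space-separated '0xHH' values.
After byte 1 (0x91): reg=0x0D
Register before byte 2: 0x0D
After XOR with byte 0x32: 0x3F

Answer: 0x7E 0xFC 0xFF 0xF9 0xF5 0xED 0xDD 0xBD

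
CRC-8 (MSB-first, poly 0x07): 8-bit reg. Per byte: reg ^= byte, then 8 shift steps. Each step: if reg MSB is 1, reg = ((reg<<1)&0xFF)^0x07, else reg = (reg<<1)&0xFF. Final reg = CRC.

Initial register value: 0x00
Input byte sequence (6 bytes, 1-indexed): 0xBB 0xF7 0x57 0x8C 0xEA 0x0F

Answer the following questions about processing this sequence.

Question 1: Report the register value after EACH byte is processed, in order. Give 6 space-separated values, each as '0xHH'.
0x28 0x13 0xDB 0xA2 0xFF 0xDE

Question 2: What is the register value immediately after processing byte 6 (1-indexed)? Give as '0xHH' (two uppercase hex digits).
Answer: 0xDE

Derivation:
After byte 1 (0xBB): reg=0x28
After byte 2 (0xF7): reg=0x13
After byte 3 (0x57): reg=0xDB
After byte 4 (0x8C): reg=0xA2
After byte 5 (0xEA): reg=0xFF
After byte 6 (0x0F): reg=0xDE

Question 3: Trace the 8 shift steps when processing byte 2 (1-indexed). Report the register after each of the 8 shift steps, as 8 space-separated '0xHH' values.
After byte 1 (0xBB): reg=0x28
Register before byte 2: 0x28
After XOR with byte 0xF7: 0xDF

Answer: 0xB9 0x75 0xEA 0xD3 0xA1 0x45 0x8A 0x13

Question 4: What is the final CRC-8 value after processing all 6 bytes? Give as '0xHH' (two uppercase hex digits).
Answer: 0xDE

Derivation:
After byte 1 (0xBB): reg=0x28
After byte 2 (0xF7): reg=0x13
After byte 3 (0x57): reg=0xDB
After byte 4 (0x8C): reg=0xA2
After byte 5 (0xEA): reg=0xFF
After byte 6 (0x0F): reg=0xDE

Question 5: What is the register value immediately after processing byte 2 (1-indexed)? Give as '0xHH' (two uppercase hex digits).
After byte 1 (0xBB): reg=0x28
After byte 2 (0xF7): reg=0x13

Answer: 0x13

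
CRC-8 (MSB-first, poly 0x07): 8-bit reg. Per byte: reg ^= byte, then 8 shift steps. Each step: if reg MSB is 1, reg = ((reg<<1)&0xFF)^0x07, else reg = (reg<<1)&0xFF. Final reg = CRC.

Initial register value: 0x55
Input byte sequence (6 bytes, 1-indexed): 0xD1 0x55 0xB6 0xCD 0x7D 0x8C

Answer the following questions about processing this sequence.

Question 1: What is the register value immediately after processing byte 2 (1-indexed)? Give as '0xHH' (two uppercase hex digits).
After byte 1 (0xD1): reg=0x95
After byte 2 (0x55): reg=0x4E

Answer: 0x4E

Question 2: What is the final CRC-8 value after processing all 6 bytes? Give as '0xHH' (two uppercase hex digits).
After byte 1 (0xD1): reg=0x95
After byte 2 (0x55): reg=0x4E
After byte 3 (0xB6): reg=0xE6
After byte 4 (0xCD): reg=0xD1
After byte 5 (0x7D): reg=0x4D
After byte 6 (0x8C): reg=0x49

Answer: 0x49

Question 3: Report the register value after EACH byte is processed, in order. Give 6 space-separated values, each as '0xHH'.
0x95 0x4E 0xE6 0xD1 0x4D 0x49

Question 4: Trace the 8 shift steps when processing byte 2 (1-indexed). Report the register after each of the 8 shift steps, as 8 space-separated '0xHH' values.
Answer: 0x87 0x09 0x12 0x24 0x48 0x90 0x27 0x4E

Derivation:
After byte 1 (0xD1): reg=0x95
Register before byte 2: 0x95
After XOR with byte 0x55: 0xC0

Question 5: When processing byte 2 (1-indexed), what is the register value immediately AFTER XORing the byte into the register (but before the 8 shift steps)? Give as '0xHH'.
Register before byte 2: 0x95
Byte 2: 0x55
0x95 XOR 0x55 = 0xC0

Answer: 0xC0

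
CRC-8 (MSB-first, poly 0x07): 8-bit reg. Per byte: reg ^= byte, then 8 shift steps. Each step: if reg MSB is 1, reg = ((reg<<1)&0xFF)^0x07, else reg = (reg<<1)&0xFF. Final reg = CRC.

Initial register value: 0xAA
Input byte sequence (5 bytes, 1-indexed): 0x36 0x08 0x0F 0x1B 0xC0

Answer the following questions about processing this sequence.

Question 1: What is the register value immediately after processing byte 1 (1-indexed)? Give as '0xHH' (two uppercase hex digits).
Answer: 0xDD

Derivation:
After byte 1 (0x36): reg=0xDD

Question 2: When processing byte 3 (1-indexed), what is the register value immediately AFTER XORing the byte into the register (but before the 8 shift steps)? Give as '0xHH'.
Register before byte 3: 0x25
Byte 3: 0x0F
0x25 XOR 0x0F = 0x2A

Answer: 0x2A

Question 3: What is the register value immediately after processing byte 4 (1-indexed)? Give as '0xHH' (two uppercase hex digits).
Answer: 0x6D

Derivation:
After byte 1 (0x36): reg=0xDD
After byte 2 (0x08): reg=0x25
After byte 3 (0x0F): reg=0xD6
After byte 4 (0x1B): reg=0x6D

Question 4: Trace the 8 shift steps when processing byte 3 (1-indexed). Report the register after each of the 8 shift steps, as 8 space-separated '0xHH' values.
After byte 1 (0x36): reg=0xDD
After byte 2 (0x08): reg=0x25
Register before byte 3: 0x25
After XOR with byte 0x0F: 0x2A

Answer: 0x54 0xA8 0x57 0xAE 0x5B 0xB6 0x6B 0xD6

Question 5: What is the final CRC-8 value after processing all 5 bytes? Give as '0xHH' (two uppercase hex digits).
After byte 1 (0x36): reg=0xDD
After byte 2 (0x08): reg=0x25
After byte 3 (0x0F): reg=0xD6
After byte 4 (0x1B): reg=0x6D
After byte 5 (0xC0): reg=0x4A

Answer: 0x4A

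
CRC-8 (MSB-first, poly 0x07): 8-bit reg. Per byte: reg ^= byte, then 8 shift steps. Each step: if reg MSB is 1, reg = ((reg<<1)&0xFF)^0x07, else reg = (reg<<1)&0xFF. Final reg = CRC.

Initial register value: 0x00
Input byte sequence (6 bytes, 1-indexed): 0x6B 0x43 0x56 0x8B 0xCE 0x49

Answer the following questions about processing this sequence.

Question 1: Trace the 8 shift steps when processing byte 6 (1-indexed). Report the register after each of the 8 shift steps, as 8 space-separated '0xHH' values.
After byte 1 (0x6B): reg=0x16
After byte 2 (0x43): reg=0xAC
After byte 3 (0x56): reg=0xE8
After byte 4 (0x8B): reg=0x2E
After byte 5 (0xCE): reg=0xAE
Register before byte 6: 0xAE
After XOR with byte 0x49: 0xE7

Answer: 0xC9 0x95 0x2D 0x5A 0xB4 0x6F 0xDE 0xBB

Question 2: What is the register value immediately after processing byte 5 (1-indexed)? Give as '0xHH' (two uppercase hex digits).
Answer: 0xAE

Derivation:
After byte 1 (0x6B): reg=0x16
After byte 2 (0x43): reg=0xAC
After byte 3 (0x56): reg=0xE8
After byte 4 (0x8B): reg=0x2E
After byte 5 (0xCE): reg=0xAE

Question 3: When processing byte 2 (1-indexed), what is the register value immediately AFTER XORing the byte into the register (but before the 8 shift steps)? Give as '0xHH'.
Register before byte 2: 0x16
Byte 2: 0x43
0x16 XOR 0x43 = 0x55

Answer: 0x55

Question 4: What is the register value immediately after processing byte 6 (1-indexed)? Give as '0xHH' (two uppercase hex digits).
Answer: 0xBB

Derivation:
After byte 1 (0x6B): reg=0x16
After byte 2 (0x43): reg=0xAC
After byte 3 (0x56): reg=0xE8
After byte 4 (0x8B): reg=0x2E
After byte 5 (0xCE): reg=0xAE
After byte 6 (0x49): reg=0xBB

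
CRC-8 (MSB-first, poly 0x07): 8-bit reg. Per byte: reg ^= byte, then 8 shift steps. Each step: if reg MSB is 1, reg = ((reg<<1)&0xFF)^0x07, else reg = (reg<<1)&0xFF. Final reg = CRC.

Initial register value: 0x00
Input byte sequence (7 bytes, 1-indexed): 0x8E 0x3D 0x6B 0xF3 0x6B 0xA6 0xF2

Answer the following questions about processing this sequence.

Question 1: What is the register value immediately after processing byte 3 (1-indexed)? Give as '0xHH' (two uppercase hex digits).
Answer: 0x21

Derivation:
After byte 1 (0x8E): reg=0xA3
After byte 2 (0x3D): reg=0xD3
After byte 3 (0x6B): reg=0x21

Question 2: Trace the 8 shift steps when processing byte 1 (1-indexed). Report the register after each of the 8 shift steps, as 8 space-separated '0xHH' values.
Register before byte 1: 0x00
After XOR with byte 0x8E: 0x8E

Answer: 0x1B 0x36 0x6C 0xD8 0xB7 0x69 0xD2 0xA3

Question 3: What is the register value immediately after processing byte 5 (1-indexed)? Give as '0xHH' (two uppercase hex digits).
Answer: 0x86

Derivation:
After byte 1 (0x8E): reg=0xA3
After byte 2 (0x3D): reg=0xD3
After byte 3 (0x6B): reg=0x21
After byte 4 (0xF3): reg=0x30
After byte 5 (0x6B): reg=0x86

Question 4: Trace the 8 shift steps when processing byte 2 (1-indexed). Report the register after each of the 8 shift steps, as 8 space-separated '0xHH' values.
After byte 1 (0x8E): reg=0xA3
Register before byte 2: 0xA3
After XOR with byte 0x3D: 0x9E

Answer: 0x3B 0x76 0xEC 0xDF 0xB9 0x75 0xEA 0xD3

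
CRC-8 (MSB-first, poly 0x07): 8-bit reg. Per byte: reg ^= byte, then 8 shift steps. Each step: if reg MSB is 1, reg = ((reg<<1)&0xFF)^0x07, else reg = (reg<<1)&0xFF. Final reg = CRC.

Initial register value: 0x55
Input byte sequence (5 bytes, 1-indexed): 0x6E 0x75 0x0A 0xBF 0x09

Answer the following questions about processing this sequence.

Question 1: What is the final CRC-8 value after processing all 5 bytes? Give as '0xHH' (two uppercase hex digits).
After byte 1 (0x6E): reg=0xA1
After byte 2 (0x75): reg=0x22
After byte 3 (0x0A): reg=0xD8
After byte 4 (0xBF): reg=0x32
After byte 5 (0x09): reg=0xA1

Answer: 0xA1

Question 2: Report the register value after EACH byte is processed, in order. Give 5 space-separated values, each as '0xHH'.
0xA1 0x22 0xD8 0x32 0xA1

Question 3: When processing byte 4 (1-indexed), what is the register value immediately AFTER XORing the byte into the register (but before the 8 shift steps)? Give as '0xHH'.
Register before byte 4: 0xD8
Byte 4: 0xBF
0xD8 XOR 0xBF = 0x67

Answer: 0x67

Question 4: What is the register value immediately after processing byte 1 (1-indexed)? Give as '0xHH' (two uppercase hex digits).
Answer: 0xA1

Derivation:
After byte 1 (0x6E): reg=0xA1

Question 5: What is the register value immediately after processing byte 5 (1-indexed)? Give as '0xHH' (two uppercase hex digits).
After byte 1 (0x6E): reg=0xA1
After byte 2 (0x75): reg=0x22
After byte 3 (0x0A): reg=0xD8
After byte 4 (0xBF): reg=0x32
After byte 5 (0x09): reg=0xA1

Answer: 0xA1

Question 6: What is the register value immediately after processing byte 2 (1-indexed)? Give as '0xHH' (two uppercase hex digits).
Answer: 0x22

Derivation:
After byte 1 (0x6E): reg=0xA1
After byte 2 (0x75): reg=0x22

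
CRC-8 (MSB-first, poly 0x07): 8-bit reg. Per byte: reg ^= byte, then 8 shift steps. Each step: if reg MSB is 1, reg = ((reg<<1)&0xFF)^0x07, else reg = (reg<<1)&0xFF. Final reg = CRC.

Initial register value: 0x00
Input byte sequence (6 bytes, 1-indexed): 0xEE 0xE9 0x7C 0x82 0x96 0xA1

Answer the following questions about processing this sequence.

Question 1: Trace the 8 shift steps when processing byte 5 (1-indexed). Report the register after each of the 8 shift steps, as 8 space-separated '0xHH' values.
After byte 1 (0xEE): reg=0x84
After byte 2 (0xE9): reg=0x04
After byte 3 (0x7C): reg=0x6F
After byte 4 (0x82): reg=0x8D
Register before byte 5: 0x8D
After XOR with byte 0x96: 0x1B

Answer: 0x36 0x6C 0xD8 0xB7 0x69 0xD2 0xA3 0x41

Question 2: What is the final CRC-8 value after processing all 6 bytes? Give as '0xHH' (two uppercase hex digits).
Answer: 0xAE

Derivation:
After byte 1 (0xEE): reg=0x84
After byte 2 (0xE9): reg=0x04
After byte 3 (0x7C): reg=0x6F
After byte 4 (0x82): reg=0x8D
After byte 5 (0x96): reg=0x41
After byte 6 (0xA1): reg=0xAE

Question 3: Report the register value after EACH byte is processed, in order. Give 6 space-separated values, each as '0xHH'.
0x84 0x04 0x6F 0x8D 0x41 0xAE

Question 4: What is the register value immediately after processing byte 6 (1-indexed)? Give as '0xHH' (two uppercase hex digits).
After byte 1 (0xEE): reg=0x84
After byte 2 (0xE9): reg=0x04
After byte 3 (0x7C): reg=0x6F
After byte 4 (0x82): reg=0x8D
After byte 5 (0x96): reg=0x41
After byte 6 (0xA1): reg=0xAE

Answer: 0xAE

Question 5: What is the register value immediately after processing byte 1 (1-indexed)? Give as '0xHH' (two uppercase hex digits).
After byte 1 (0xEE): reg=0x84

Answer: 0x84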